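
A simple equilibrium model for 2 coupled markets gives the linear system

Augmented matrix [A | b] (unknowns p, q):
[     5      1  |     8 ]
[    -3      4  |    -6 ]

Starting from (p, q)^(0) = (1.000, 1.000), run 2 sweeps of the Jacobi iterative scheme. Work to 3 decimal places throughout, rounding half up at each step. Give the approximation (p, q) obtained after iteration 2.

Iteration 1:
  p = (8 - (1)·1.000) / (5) = 1.400
  q = (-6 - (-3)·1.000) / (4) = -0.750
Iteration 2:
  p = (8 - (1)·-0.750) / (5) = 1.750
  q = (-6 - (-3)·1.400) / (4) = -0.450

(1.750, -0.450)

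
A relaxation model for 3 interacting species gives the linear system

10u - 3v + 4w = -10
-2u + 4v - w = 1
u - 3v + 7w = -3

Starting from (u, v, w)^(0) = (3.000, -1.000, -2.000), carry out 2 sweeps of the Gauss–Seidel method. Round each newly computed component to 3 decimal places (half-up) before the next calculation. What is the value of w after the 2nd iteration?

Iteration 1:
  u = (-10 - (-3)·-1.000 - (4)·-2.000) / (10) = -0.500
  v = (1 - (-2)·-0.500 - (-1)·-2.000) / (4) = -0.500
  w = (-3 - (1)·-0.500 - (-3)·-0.500) / (7) = -0.571
Iteration 2:
  u = (-10 - (-3)·-0.500 - (4)·-0.571) / (10) = -0.922
  v = (1 - (-2)·-0.922 - (-1)·-0.571) / (4) = -0.354
  w = (-3 - (1)·-0.922 - (-3)·-0.354) / (7) = -0.449

-0.449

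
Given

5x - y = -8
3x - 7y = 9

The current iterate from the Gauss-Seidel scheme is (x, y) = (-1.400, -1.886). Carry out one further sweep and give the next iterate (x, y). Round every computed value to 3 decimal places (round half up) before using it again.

(-1.977, -2.133)

One sweep:
  x = (-8 - (-1)·-1.886) / (5) = -1.977
  y = (9 - (3)·-1.977) / (-7) = -2.133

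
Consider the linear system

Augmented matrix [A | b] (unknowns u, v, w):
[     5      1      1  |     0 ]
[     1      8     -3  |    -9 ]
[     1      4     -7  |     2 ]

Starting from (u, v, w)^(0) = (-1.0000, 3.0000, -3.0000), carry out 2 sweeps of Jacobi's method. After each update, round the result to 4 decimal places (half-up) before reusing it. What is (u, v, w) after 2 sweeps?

(0.1679, -0.6429, -1.5000)

Iteration 1:
  u = (0 - (1)·3.0000 - (1)·-3.0000) / (5) = 0.0000
  v = (-9 - (1)·-1.0000 - (-3)·-3.0000) / (8) = -2.1250
  w = (2 - (1)·-1.0000 - (4)·3.0000) / (-7) = 1.2857
Iteration 2:
  u = (0 - (1)·-2.1250 - (1)·1.2857) / (5) = 0.1679
  v = (-9 - (1)·0.0000 - (-3)·1.2857) / (8) = -0.6429
  w = (2 - (1)·0.0000 - (4)·-2.1250) / (-7) = -1.5000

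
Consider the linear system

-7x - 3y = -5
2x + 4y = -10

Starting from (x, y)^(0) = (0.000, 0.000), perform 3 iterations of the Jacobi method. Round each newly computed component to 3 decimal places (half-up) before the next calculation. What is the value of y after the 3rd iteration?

Iteration 1:
  x = (-5 - (-3)·0.000) / (-7) = 0.714
  y = (-10 - (2)·0.000) / (4) = -2.500
Iteration 2:
  x = (-5 - (-3)·-2.500) / (-7) = 1.786
  y = (-10 - (2)·0.714) / (4) = -2.857
Iteration 3:
  x = (-5 - (-3)·-2.857) / (-7) = 1.939
  y = (-10 - (2)·1.786) / (4) = -3.393

-3.393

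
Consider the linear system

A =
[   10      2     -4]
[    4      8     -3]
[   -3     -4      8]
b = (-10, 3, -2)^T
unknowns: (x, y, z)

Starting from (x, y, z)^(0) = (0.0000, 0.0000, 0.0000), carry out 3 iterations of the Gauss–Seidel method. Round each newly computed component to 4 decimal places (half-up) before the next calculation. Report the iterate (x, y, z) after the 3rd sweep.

Iteration 1:
  x = (-10 - (2)·0.0000 - (-4)·0.0000) / (10) = -1.0000
  y = (3 - (4)·-1.0000 - (-3)·0.0000) / (8) = 0.8750
  z = (-2 - (-3)·-1.0000 - (-4)·0.8750) / (8) = -0.1875
Iteration 2:
  x = (-10 - (2)·0.8750 - (-4)·-0.1875) / (10) = -1.2500
  y = (3 - (4)·-1.2500 - (-3)·-0.1875) / (8) = 0.9297
  z = (-2 - (-3)·-1.2500 - (-4)·0.9297) / (8) = -0.2539
Iteration 3:
  x = (-10 - (2)·0.9297 - (-4)·-0.2539) / (10) = -1.2875
  y = (3 - (4)·-1.2875 - (-3)·-0.2539) / (8) = 0.9235
  z = (-2 - (-3)·-1.2875 - (-4)·0.9235) / (8) = -0.2711

(-1.2875, 0.9235, -0.2711)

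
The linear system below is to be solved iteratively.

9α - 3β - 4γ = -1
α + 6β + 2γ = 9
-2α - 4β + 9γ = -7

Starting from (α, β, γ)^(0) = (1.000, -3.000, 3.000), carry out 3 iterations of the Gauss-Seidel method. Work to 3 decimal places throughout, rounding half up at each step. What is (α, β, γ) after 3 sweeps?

Iteration 1:
  α = (-1 - (-3)·-3.000 - (-4)·3.000) / (9) = 0.222
  β = (9 - (1)·0.222 - (2)·3.000) / (6) = 0.463
  γ = (-7 - (-2)·0.222 - (-4)·0.463) / (9) = -0.523
Iteration 2:
  α = (-1 - (-3)·0.463 - (-4)·-0.523) / (9) = -0.189
  β = (9 - (1)·-0.189 - (2)·-0.523) / (6) = 1.706
  γ = (-7 - (-2)·-0.189 - (-4)·1.706) / (9) = -0.062
Iteration 3:
  α = (-1 - (-3)·1.706 - (-4)·-0.062) / (9) = 0.430
  β = (9 - (1)·0.430 - (2)·-0.062) / (6) = 1.449
  γ = (-7 - (-2)·0.430 - (-4)·1.449) / (9) = -0.038

(0.430, 1.449, -0.038)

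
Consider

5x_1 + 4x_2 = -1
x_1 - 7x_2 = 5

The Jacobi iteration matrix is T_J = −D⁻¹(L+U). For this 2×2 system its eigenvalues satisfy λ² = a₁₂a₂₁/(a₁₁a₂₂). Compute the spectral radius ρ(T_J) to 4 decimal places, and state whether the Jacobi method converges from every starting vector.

a₁₂a₂₁/(a₁₁a₂₂) = (4)·(1) / ((5)·(-7)) = -0.114286
ρ = √|-0.114286| = √0.114286 = 0.3381
ρ < 1, so Jacobi converges

0.3381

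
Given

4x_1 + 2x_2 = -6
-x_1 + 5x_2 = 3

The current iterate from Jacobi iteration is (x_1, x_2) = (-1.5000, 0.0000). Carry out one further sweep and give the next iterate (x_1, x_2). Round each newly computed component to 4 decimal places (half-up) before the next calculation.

One sweep:
  x_1 = (-6 - (2)·0.0000) / (4) = -1.5000
  x_2 = (3 - (-1)·-1.5000) / (5) = 0.3000

(-1.5000, 0.3000)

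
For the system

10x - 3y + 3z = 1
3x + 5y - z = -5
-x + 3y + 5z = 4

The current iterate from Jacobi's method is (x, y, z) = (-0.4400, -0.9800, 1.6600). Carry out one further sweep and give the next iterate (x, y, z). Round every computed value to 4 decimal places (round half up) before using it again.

One sweep:
  x = (1 - (-3)·-0.9800 - (3)·1.6600) / (10) = -0.6920
  y = (-5 - (3)·-0.4400 - (-1)·1.6600) / (5) = -0.4040
  z = (4 - (-1)·-0.4400 - (3)·-0.9800) / (5) = 1.3000

(-0.6920, -0.4040, 1.3000)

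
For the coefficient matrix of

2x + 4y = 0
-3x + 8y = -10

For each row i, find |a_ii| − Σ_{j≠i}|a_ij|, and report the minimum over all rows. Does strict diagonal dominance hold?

row 1: |2| − (4) = -2
row 2: |8| − (3) = 5
minimum over rows = -2 → not strictly diagonally dominant

-2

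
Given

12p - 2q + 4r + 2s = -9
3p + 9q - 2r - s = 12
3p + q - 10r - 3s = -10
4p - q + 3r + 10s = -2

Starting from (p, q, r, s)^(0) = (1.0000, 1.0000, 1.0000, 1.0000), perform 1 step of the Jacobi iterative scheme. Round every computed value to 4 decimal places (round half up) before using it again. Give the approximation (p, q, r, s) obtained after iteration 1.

(-1.0833, 1.3333, 1.1000, -0.8000)

Iteration 1:
  p = (-9 - (-2)·1.0000 - (4)·1.0000 - (2)·1.0000) / (12) = -1.0833
  q = (12 - (3)·1.0000 - (-2)·1.0000 - (-1)·1.0000) / (9) = 1.3333
  r = (-10 - (3)·1.0000 - (1)·1.0000 - (-3)·1.0000) / (-10) = 1.1000
  s = (-2 - (4)·1.0000 - (-1)·1.0000 - (3)·1.0000) / (10) = -0.8000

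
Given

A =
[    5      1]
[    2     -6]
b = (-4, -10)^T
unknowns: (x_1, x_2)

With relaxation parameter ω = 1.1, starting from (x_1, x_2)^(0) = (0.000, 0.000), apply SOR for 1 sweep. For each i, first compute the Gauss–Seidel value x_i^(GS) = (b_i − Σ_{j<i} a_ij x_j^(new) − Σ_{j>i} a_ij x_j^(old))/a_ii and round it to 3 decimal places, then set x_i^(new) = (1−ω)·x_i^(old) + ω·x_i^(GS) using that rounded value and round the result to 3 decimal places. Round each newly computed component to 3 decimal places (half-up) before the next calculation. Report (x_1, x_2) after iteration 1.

Iteration 1:
  x_1: GS value = (-4 - (1)·0.000) / (5) = -0.800;  x_1 ← (1−ω)·0.000 + ω·-0.800 = -0.880
  x_2: GS value = (-10 - (2)·-0.880) / (-6) = 1.373;  x_2 ← (1−ω)·0.000 + ω·1.373 = 1.510

(-0.880, 1.510)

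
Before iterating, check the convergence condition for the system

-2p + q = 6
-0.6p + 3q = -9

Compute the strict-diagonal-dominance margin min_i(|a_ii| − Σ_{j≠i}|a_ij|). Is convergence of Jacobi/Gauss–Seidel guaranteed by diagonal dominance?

row 1: |-2| − (1) = 1
row 2: |3| − (0.6) = 2.4
minimum over rows = 1 → strictly diagonally dominant (convergence guaranteed)

1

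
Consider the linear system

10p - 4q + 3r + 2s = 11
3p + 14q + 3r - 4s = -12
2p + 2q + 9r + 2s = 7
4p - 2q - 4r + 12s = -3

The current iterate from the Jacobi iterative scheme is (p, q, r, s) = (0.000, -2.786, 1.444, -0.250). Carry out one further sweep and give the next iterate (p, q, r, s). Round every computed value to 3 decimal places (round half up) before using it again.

(-0.398, -1.238, 1.452, -0.233)

One sweep:
  p = (11 - (-4)·-2.786 - (3)·1.444 - (2)·-0.250) / (10) = -0.398
  q = (-12 - (3)·0.000 - (3)·1.444 - (-4)·-0.250) / (14) = -1.238
  r = (7 - (2)·0.000 - (2)·-2.786 - (2)·-0.250) / (9) = 1.452
  s = (-3 - (4)·0.000 - (-2)·-2.786 - (-4)·1.444) / (12) = -0.233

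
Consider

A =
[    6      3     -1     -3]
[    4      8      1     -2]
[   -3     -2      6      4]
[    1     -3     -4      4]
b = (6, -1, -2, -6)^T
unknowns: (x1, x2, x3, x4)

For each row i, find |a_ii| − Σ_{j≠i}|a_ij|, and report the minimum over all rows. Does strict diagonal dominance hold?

row 1: |6| − (3+1+3) = -1
row 2: |8| − (4+1+2) = 1
row 3: |6| − (3+2+4) = -3
row 4: |4| − (1+3+4) = -4
minimum over rows = -4 → not strictly diagonally dominant

-4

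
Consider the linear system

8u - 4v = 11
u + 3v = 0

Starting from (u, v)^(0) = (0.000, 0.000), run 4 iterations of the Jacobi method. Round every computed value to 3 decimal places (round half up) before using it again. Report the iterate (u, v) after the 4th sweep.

Iteration 1:
  u = (11 - (-4)·0.000) / (8) = 1.375
  v = (0 - (1)·0.000) / (3) = 0.000
Iteration 2:
  u = (11 - (-4)·0.000) / (8) = 1.375
  v = (0 - (1)·1.375) / (3) = -0.458
Iteration 3:
  u = (11 - (-4)·-0.458) / (8) = 1.146
  v = (0 - (1)·1.375) / (3) = -0.458
Iteration 4:
  u = (11 - (-4)·-0.458) / (8) = 1.146
  v = (0 - (1)·1.146) / (3) = -0.382

(1.146, -0.382)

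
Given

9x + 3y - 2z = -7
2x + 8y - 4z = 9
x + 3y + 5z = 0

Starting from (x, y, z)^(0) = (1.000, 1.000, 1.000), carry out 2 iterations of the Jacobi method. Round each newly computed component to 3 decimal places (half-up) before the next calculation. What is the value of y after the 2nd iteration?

Iteration 1:
  x = (-7 - (3)·1.000 - (-2)·1.000) / (9) = -0.889
  y = (9 - (2)·1.000 - (-4)·1.000) / (8) = 1.375
  z = (0 - (1)·1.000 - (3)·1.000) / (5) = -0.800
Iteration 2:
  x = (-7 - (3)·1.375 - (-2)·-0.800) / (9) = -1.414
  y = (9 - (2)·-0.889 - (-4)·-0.800) / (8) = 0.947
  z = (0 - (1)·-0.889 - (3)·1.375) / (5) = -0.647

0.947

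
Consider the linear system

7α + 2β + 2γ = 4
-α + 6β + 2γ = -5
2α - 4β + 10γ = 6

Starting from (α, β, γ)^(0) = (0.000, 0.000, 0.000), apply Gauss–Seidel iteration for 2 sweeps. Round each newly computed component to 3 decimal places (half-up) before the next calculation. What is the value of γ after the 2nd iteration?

0.144

Iteration 1:
  α = (4 - (2)·0.000 - (2)·0.000) / (7) = 0.571
  β = (-5 - (-1)·0.571 - (2)·0.000) / (6) = -0.738
  γ = (6 - (2)·0.571 - (-4)·-0.738) / (10) = 0.191
Iteration 2:
  α = (4 - (2)·-0.738 - (2)·0.191) / (7) = 0.728
  β = (-5 - (-1)·0.728 - (2)·0.191) / (6) = -0.776
  γ = (6 - (2)·0.728 - (-4)·-0.776) / (10) = 0.144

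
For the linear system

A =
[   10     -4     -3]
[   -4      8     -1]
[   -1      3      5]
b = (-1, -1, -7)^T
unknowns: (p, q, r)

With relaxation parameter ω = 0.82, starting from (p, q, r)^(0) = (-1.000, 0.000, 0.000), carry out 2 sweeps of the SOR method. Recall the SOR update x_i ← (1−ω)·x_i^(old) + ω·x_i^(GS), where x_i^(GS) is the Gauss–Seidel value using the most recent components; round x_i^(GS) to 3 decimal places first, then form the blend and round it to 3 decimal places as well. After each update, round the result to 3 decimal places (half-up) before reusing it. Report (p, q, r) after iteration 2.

(-0.465, -0.442, -1.203)

Iteration 1:
  p: GS value = (-1 - (-4)·0.000 - (-3)·0.000) / (10) = -0.100;  p ← (1−ω)·-1.000 + ω·-0.100 = -0.262
  q: GS value = (-1 - (-4)·-0.262 - (-1)·0.000) / (8) = -0.256;  q ← (1−ω)·0.000 + ω·-0.256 = -0.210
  r: GS value = (-7 - (-1)·-0.262 - (3)·-0.210) / (5) = -1.326;  r ← (1−ω)·0.000 + ω·-1.326 = -1.087
Iteration 2:
  p: GS value = (-1 - (-4)·-0.210 - (-3)·-1.087) / (10) = -0.510;  p ← (1−ω)·-0.262 + ω·-0.510 = -0.465
  q: GS value = (-1 - (-4)·-0.465 - (-1)·-1.087) / (8) = -0.493;  q ← (1−ω)·-0.210 + ω·-0.493 = -0.442
  r: GS value = (-7 - (-1)·-0.465 - (3)·-0.442) / (5) = -1.228;  r ← (1−ω)·-1.087 + ω·-1.228 = -1.203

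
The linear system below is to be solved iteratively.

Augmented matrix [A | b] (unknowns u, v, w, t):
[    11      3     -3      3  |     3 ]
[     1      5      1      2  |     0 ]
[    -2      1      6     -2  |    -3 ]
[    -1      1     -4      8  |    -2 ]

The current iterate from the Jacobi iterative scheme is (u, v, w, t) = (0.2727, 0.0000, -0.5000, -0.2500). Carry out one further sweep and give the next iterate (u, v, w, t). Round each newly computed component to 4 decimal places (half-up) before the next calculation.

(0.2045, 0.1455, -0.4924, -0.4659)

One sweep:
  u = (3 - (3)·0.0000 - (-3)·-0.5000 - (3)·-0.2500) / (11) = 0.2045
  v = (0 - (1)·0.2727 - (1)·-0.5000 - (2)·-0.2500) / (5) = 0.1455
  w = (-3 - (-2)·0.2727 - (1)·0.0000 - (-2)·-0.2500) / (6) = -0.4924
  t = (-2 - (-1)·0.2727 - (1)·0.0000 - (-4)·-0.5000) / (8) = -0.4659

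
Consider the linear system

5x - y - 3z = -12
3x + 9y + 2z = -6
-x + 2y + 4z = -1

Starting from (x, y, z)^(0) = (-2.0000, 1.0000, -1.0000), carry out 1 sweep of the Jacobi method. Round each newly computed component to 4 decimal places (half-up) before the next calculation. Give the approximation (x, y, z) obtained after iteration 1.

(-2.8000, 0.2222, -1.2500)

Iteration 1:
  x = (-12 - (-1)·1.0000 - (-3)·-1.0000) / (5) = -2.8000
  y = (-6 - (3)·-2.0000 - (2)·-1.0000) / (9) = 0.2222
  z = (-1 - (-1)·-2.0000 - (2)·1.0000) / (4) = -1.2500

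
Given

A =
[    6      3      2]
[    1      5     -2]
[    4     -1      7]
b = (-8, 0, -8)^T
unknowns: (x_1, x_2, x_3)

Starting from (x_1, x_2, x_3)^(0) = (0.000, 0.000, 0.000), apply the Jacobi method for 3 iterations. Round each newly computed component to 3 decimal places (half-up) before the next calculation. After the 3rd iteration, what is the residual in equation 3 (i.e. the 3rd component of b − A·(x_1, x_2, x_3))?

0.864

Iteration 1:
  x_1 = (-8 - (3)·0.000 - (2)·0.000) / (6) = -1.333
  x_2 = (0 - (1)·0.000 - (-2)·0.000) / (5) = 0.000
  x_3 = (-8 - (4)·0.000 - (-1)·0.000) / (7) = -1.143
Iteration 2:
  x_1 = (-8 - (3)·0.000 - (2)·-1.143) / (6) = -0.952
  x_2 = (0 - (1)·-1.333 - (-2)·-1.143) / (5) = -0.191
  x_3 = (-8 - (4)·-1.333 - (-1)·0.000) / (7) = -0.381
Iteration 3:
  x_1 = (-8 - (3)·-0.191 - (2)·-0.381) / (6) = -1.111
  x_2 = (0 - (1)·-0.952 - (-2)·-0.381) / (5) = 0.038
  x_3 = (-8 - (4)·-0.952 - (-1)·-0.191) / (7) = -0.626
Residual b − A·x = (-0.196, -0.331, 0.864)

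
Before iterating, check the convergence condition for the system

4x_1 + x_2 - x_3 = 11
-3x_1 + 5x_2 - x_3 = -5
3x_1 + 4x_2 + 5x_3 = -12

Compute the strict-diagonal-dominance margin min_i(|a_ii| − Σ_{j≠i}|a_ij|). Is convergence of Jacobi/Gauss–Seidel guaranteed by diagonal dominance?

row 1: |4| − (1+1) = 2
row 2: |5| − (3+1) = 1
row 3: |5| − (3+4) = -2
minimum over rows = -2 → not strictly diagonally dominant

-2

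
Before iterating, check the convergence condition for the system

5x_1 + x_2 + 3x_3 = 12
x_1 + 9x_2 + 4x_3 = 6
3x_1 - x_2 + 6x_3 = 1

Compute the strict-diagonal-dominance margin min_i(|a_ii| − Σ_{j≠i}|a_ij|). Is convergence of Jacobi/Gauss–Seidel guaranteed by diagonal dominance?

1

row 1: |5| − (1+3) = 1
row 2: |9| − (1+4) = 4
row 3: |6| − (3+1) = 2
minimum over rows = 1 → strictly diagonally dominant (convergence guaranteed)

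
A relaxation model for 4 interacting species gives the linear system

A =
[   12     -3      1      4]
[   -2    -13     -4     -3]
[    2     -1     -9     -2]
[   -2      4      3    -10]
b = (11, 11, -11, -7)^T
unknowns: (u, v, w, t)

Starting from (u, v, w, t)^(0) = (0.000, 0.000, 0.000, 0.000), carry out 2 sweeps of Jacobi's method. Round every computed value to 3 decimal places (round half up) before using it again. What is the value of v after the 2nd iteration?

Iteration 1:
  u = (11 - (-3)·0.000 - (1)·0.000 - (4)·0.000) / (12) = 0.917
  v = (11 - (-2)·0.000 - (-4)·0.000 - (-3)·0.000) / (-13) = -0.846
  w = (-11 - (2)·0.000 - (-1)·0.000 - (-2)·0.000) / (-9) = 1.222
  t = (-7 - (-2)·0.000 - (4)·0.000 - (3)·0.000) / (-10) = 0.700
Iteration 2:
  u = (11 - (-3)·-0.846 - (1)·1.222 - (4)·0.700) / (12) = 0.370
  v = (11 - (-2)·0.917 - (-4)·1.222 - (-3)·0.700) / (-13) = -1.525
  w = (-11 - (2)·0.917 - (-1)·-0.846 - (-2)·0.700) / (-9) = 1.364
  t = (-7 - (-2)·0.917 - (4)·-0.846 - (3)·1.222) / (-10) = 0.545

-1.525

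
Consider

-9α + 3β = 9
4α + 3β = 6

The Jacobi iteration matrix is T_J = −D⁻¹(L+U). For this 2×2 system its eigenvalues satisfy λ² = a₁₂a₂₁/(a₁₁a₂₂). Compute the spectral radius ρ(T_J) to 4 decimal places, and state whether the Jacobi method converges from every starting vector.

a₁₂a₂₁/(a₁₁a₂₂) = (3)·(4) / ((-9)·(3)) = -0.444444
ρ = √|-0.444444| = √0.444444 = 0.6667
ρ < 1, so Jacobi converges

0.6667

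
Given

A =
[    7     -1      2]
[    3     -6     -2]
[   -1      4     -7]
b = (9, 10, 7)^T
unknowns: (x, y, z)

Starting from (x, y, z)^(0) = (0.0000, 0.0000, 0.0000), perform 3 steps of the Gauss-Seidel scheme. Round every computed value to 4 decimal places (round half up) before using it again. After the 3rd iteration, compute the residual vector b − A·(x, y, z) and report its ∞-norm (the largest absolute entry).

0.1482

Iteration 1:
  x = (9 - (-1)·0.0000 - (2)·0.0000) / (7) = 1.2857
  y = (10 - (3)·1.2857 - (-2)·0.0000) / (-6) = -1.0238
  z = (7 - (-1)·1.2857 - (4)·-1.0238) / (-7) = -1.7687
Iteration 2:
  x = (9 - (-1)·-1.0238 - (2)·-1.7687) / (7) = 1.6448
  y = (10 - (3)·1.6448 - (-2)·-1.7687) / (-6) = -0.2547
  z = (7 - (-1)·1.6448 - (4)·-0.2547) / (-7) = -1.3805
Iteration 3:
  x = (9 - (-1)·-0.2547 - (2)·-1.3805) / (7) = 1.6438
  y = (10 - (3)·1.6438 - (-2)·-1.3805) / (-6) = -0.3846
  z = (7 - (-1)·1.6438 - (4)·-0.3846) / (-7) = -1.4546
Residual b − A·x = (0.0180, -0.1482, 0.0000); ∞-norm = 0.1482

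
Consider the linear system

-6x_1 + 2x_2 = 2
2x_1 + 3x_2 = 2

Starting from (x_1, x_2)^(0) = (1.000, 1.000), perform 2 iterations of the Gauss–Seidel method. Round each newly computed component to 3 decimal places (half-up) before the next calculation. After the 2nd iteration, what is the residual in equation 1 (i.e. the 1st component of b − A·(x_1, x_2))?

-0.148

Iteration 1:
  x_1 = (2 - (2)·1.000) / (-6) = 0.000
  x_2 = (2 - (2)·0.000) / (3) = 0.667
Iteration 2:
  x_1 = (2 - (2)·0.667) / (-6) = -0.111
  x_2 = (2 - (2)·-0.111) / (3) = 0.741
Residual b − A·x = (-0.148, -0.001)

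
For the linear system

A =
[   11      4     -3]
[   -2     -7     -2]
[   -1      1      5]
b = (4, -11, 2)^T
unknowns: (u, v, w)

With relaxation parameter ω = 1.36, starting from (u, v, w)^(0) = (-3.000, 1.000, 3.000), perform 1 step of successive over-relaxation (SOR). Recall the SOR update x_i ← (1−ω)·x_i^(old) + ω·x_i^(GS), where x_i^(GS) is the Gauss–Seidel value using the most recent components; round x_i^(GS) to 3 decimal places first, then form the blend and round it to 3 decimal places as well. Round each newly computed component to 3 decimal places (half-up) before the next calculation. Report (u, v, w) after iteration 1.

(2.192, -0.240, 0.125)

Iteration 1:
  u: GS value = (4 - (4)·1.000 - (-3)·3.000) / (11) = 0.818;  u ← (1−ω)·-3.000 + ω·0.818 = 2.192
  v: GS value = (-11 - (-2)·2.192 - (-2)·3.000) / (-7) = 0.088;  v ← (1−ω)·1.000 + ω·0.088 = -0.240
  w: GS value = (2 - (-1)·2.192 - (1)·-0.240) / (5) = 0.886;  w ← (1−ω)·3.000 + ω·0.886 = 0.125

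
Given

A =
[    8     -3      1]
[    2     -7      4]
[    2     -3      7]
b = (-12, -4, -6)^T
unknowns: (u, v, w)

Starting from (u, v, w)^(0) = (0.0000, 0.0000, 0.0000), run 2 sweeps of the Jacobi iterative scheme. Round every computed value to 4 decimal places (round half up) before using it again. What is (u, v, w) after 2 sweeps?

(-1.1786, -0.3469, -0.1837)

Iteration 1:
  u = (-12 - (-3)·0.0000 - (1)·0.0000) / (8) = -1.5000
  v = (-4 - (2)·0.0000 - (4)·0.0000) / (-7) = 0.5714
  w = (-6 - (2)·0.0000 - (-3)·0.0000) / (7) = -0.8571
Iteration 2:
  u = (-12 - (-3)·0.5714 - (1)·-0.8571) / (8) = -1.1786
  v = (-4 - (2)·-1.5000 - (4)·-0.8571) / (-7) = -0.3469
  w = (-6 - (2)·-1.5000 - (-3)·0.5714) / (7) = -0.1837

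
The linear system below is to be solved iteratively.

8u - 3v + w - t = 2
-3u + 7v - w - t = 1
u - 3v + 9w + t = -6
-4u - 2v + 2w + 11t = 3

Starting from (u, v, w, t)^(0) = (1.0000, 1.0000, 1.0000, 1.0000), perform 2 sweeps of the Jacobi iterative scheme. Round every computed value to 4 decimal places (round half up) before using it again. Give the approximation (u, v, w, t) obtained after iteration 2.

Iteration 1:
  u = (2 - (-3)·1.0000 - (1)·1.0000 - (-1)·1.0000) / (8) = 0.6250
  v = (1 - (-3)·1.0000 - (-1)·1.0000 - (-1)·1.0000) / (7) = 0.8571
  w = (-6 - (1)·1.0000 - (-3)·1.0000 - (1)·1.0000) / (9) = -0.5556
  t = (3 - (-4)·1.0000 - (-2)·1.0000 - (2)·1.0000) / (11) = 0.6364
Iteration 2:
  u = (2 - (-3)·0.8571 - (1)·-0.5556 - (-1)·0.6364) / (8) = 0.7204
  v = (1 - (-3)·0.6250 - (-1)·-0.5556 - (-1)·0.6364) / (7) = 0.4223
  w = (-6 - (1)·0.6250 - (-3)·0.8571 - (1)·0.6364) / (9) = -0.5211
  t = (3 - (-4)·0.6250 - (-2)·0.8571 - (2)·-0.5556) / (11) = 0.7569

(0.7204, 0.4223, -0.5211, 0.7569)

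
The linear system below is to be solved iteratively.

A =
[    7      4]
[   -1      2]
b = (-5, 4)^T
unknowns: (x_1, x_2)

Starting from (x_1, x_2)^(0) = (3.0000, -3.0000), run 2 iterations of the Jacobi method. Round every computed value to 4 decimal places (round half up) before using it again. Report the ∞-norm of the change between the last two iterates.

3.7143

Iteration 1:
  x_1 = (-5 - (4)·-3.0000) / (7) = 1.0000
  x_2 = (4 - (-1)·3.0000) / (2) = 3.5000
Iteration 2:
  x_1 = (-5 - (4)·3.5000) / (7) = -2.7143
  x_2 = (4 - (-1)·1.0000) / (2) = 2.5000
Change: (-3.7143, -1.0000) → max |·| = 3.7143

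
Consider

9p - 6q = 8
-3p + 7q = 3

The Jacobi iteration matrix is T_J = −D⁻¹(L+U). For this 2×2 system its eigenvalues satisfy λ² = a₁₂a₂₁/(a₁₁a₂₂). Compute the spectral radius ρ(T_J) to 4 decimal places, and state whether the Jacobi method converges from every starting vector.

0.5345

a₁₂a₂₁/(a₁₁a₂₂) = (-6)·(-3) / ((9)·(7)) = 0.285714
ρ = √|0.285714| = √0.285714 = 0.5345
ρ < 1, so Jacobi converges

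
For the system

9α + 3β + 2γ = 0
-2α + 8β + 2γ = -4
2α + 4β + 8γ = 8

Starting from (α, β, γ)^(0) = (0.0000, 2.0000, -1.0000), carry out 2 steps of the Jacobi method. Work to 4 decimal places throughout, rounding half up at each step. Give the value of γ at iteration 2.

Iteration 1:
  α = (0 - (3)·2.0000 - (2)·-1.0000) / (9) = -0.4444
  β = (-4 - (-2)·0.0000 - (2)·-1.0000) / (8) = -0.2500
  γ = (8 - (2)·0.0000 - (4)·2.0000) / (8) = 0.0000
Iteration 2:
  α = (0 - (3)·-0.2500 - (2)·0.0000) / (9) = 0.0833
  β = (-4 - (-2)·-0.4444 - (2)·0.0000) / (8) = -0.6111
  γ = (8 - (2)·-0.4444 - (4)·-0.2500) / (8) = 1.2361

1.2361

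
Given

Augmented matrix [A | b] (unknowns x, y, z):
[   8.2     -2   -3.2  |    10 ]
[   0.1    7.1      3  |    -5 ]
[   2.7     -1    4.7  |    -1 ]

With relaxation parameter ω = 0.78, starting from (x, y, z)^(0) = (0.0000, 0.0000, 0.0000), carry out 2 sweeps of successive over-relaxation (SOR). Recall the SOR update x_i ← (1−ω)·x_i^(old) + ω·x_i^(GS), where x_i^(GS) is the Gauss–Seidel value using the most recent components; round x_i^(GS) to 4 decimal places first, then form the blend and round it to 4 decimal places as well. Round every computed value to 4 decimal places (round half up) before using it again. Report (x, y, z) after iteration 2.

Iteration 1:
  x: GS value = (10 - (-2)·0.0000 - (-3.2)·0.0000) / (8.2) = 1.2195;  x ← (1−ω)·0.0000 + ω·1.2195 = 0.9512
  y: GS value = (-5 - (0.1)·0.9512 - (3)·0.0000) / (7.1) = -0.7176;  y ← (1−ω)·0.0000 + ω·-0.7176 = -0.5597
  z: GS value = (-1 - (2.7)·0.9512 - (-1)·-0.5597) / (4.7) = -0.8783;  z ← (1−ω)·0.0000 + ω·-0.8783 = -0.6851
Iteration 2:
  x: GS value = (10 - (-2)·-0.5597 - (-3.2)·-0.6851) / (8.2) = 0.8156;  x ← (1−ω)·0.9512 + ω·0.8156 = 0.8454
  y: GS value = (-5 - (0.1)·0.8454 - (3)·-0.6851) / (7.1) = -0.4267;  y ← (1−ω)·-0.5597 + ω·-0.4267 = -0.4560
  z: GS value = (-1 - (2.7)·0.8454 - (-1)·-0.4560) / (4.7) = -0.7954;  z ← (1−ω)·-0.6851 + ω·-0.7954 = -0.7711

(0.8454, -0.4560, -0.7711)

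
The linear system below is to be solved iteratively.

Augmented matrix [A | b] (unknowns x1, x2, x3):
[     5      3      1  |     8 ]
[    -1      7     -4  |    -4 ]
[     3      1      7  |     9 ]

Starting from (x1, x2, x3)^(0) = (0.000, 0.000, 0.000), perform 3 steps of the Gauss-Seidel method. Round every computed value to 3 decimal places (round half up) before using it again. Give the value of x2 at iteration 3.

Iteration 1:
  x1 = (8 - (3)·0.000 - (1)·0.000) / (5) = 1.600
  x2 = (-4 - (-1)·1.600 - (-4)·0.000) / (7) = -0.343
  x3 = (9 - (3)·1.600 - (1)·-0.343) / (7) = 0.649
Iteration 2:
  x1 = (8 - (3)·-0.343 - (1)·0.649) / (5) = 1.676
  x2 = (-4 - (-1)·1.676 - (-4)·0.649) / (7) = 0.039
  x3 = (9 - (3)·1.676 - (1)·0.039) / (7) = 0.562
Iteration 3:
  x1 = (8 - (3)·0.039 - (1)·0.562) / (5) = 1.464
  x2 = (-4 - (-1)·1.464 - (-4)·0.562) / (7) = -0.041
  x3 = (9 - (3)·1.464 - (1)·-0.041) / (7) = 0.664

-0.041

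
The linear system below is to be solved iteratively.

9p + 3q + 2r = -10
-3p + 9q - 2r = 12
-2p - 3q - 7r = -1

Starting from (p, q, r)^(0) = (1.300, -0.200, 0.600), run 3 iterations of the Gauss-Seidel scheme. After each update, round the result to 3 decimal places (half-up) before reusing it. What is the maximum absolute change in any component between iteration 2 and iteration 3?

Iteration 1:
  p = (-10 - (3)·-0.200 - (2)·0.600) / (9) = -1.178
  q = (12 - (-3)·-1.178 - (-2)·0.600) / (9) = 1.074
  r = (-1 - (-2)·-1.178 - (-3)·1.074) / (-7) = 0.019
Iteration 2:
  p = (-10 - (3)·1.074 - (2)·0.019) / (9) = -1.473
  q = (12 - (-3)·-1.473 - (-2)·0.019) / (9) = 0.847
  r = (-1 - (-2)·-1.473 - (-3)·0.847) / (-7) = 0.201
Iteration 3:
  p = (-10 - (3)·0.847 - (2)·0.201) / (9) = -1.438
  q = (12 - (-3)·-1.438 - (-2)·0.201) / (9) = 0.899
  r = (-1 - (-2)·-1.438 - (-3)·0.899) / (-7) = 0.168
Change: (0.035, 0.052, -0.033) → max |·| = 0.052

0.052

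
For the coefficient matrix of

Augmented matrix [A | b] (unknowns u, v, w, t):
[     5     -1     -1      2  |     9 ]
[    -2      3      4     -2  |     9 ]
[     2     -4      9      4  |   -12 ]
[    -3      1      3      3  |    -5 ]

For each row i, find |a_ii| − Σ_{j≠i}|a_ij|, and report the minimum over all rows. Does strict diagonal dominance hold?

-5

row 1: |5| − (1+1+2) = 1
row 2: |3| − (2+4+2) = -5
row 3: |9| − (2+4+4) = -1
row 4: |3| − (3+1+3) = -4
minimum over rows = -5 → not strictly diagonally dominant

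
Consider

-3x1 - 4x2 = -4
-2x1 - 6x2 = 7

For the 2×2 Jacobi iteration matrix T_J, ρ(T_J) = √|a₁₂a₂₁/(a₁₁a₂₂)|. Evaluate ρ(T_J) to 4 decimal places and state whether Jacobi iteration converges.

0.6667

a₁₂a₂₁/(a₁₁a₂₂) = (-4)·(-2) / ((-3)·(-6)) = 0.444444
ρ = √|0.444444| = √0.444444 = 0.6667
ρ < 1, so Jacobi converges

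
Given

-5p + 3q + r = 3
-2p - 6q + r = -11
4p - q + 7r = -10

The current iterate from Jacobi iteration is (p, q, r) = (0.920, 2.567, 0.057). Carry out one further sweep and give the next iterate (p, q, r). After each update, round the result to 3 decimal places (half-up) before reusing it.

One sweep:
  p = (3 - (3)·2.567 - (1)·0.057) / (-5) = 0.952
  q = (-11 - (-2)·0.920 - (1)·0.057) / (-6) = 1.536
  r = (-10 - (4)·0.920 - (-1)·2.567) / (7) = -1.588

(0.952, 1.536, -1.588)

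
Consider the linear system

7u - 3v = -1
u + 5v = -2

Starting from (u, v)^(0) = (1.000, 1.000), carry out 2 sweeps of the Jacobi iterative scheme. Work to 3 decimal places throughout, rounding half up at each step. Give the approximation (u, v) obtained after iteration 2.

(-0.400, -0.457)

Iteration 1:
  u = (-1 - (-3)·1.000) / (7) = 0.286
  v = (-2 - (1)·1.000) / (5) = -0.600
Iteration 2:
  u = (-1 - (-3)·-0.600) / (7) = -0.400
  v = (-2 - (1)·0.286) / (5) = -0.457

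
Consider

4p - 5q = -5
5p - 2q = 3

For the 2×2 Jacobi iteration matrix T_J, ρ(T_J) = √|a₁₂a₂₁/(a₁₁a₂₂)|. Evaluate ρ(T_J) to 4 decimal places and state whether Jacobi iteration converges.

1.7678

a₁₂a₂₁/(a₁₁a₂₂) = (-5)·(5) / ((4)·(-2)) = 3.125000
ρ = √|3.125000| = √3.125000 = 1.7678
ρ > 1, so Jacobi diverges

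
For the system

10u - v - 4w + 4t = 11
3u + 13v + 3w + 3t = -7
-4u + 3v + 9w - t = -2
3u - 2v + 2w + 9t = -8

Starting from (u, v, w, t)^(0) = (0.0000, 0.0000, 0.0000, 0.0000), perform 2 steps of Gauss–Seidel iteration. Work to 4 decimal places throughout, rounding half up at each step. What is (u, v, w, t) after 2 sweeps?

Iteration 1:
  u = (11 - (-1)·0.0000 - (-4)·0.0000 - (4)·0.0000) / (10) = 1.1000
  v = (-7 - (3)·1.1000 - (3)·0.0000 - (3)·0.0000) / (13) = -0.7923
  w = (-2 - (-4)·1.1000 - (3)·-0.7923 - (-1)·0.0000) / (9) = 0.5308
  t = (-8 - (3)·1.1000 - (-2)·-0.7923 - (2)·0.5308) / (9) = -1.5496
Iteration 2:
  u = (11 - (-1)·-0.7923 - (-4)·0.5308 - (4)·-1.5496) / (10) = 1.8529
  v = (-7 - (3)·1.8529 - (3)·0.5308 - (3)·-1.5496) / (13) = -0.7309
  w = (-2 - (-4)·1.8529 - (3)·-0.7309 - (-1)·-1.5496) / (9) = 0.6727
  t = (-8 - (3)·1.8529 - (-2)·-0.7309 - (2)·0.6727) / (9) = -1.8184

(1.8529, -0.7309, 0.6727, -1.8184)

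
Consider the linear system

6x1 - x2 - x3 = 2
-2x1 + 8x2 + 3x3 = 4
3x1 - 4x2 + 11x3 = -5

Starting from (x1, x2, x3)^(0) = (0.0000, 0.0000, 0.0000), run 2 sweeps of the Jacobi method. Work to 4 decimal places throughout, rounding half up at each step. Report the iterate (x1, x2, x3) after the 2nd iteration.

(0.3409, 0.7538, -0.3636)

Iteration 1:
  x1 = (2 - (-1)·0.0000 - (-1)·0.0000) / (6) = 0.3333
  x2 = (4 - (-2)·0.0000 - (3)·0.0000) / (8) = 0.5000
  x3 = (-5 - (3)·0.0000 - (-4)·0.0000) / (11) = -0.4545
Iteration 2:
  x1 = (2 - (-1)·0.5000 - (-1)·-0.4545) / (6) = 0.3409
  x2 = (4 - (-2)·0.3333 - (3)·-0.4545) / (8) = 0.7538
  x3 = (-5 - (3)·0.3333 - (-4)·0.5000) / (11) = -0.3636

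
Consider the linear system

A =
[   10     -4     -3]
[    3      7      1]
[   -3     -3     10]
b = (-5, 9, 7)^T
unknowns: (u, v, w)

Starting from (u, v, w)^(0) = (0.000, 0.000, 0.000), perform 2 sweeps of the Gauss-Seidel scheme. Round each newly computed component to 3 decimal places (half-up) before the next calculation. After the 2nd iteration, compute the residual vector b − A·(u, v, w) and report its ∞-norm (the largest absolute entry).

1.783

Iteration 1:
  u = (-5 - (-4)·0.000 - (-3)·0.000) / (10) = -0.500
  v = (9 - (3)·-0.500 - (1)·0.000) / (7) = 1.500
  w = (7 - (-3)·-0.500 - (-3)·1.500) / (10) = 1.000
Iteration 2:
  u = (-5 - (-4)·1.500 - (-3)·1.000) / (10) = 0.400
  v = (9 - (3)·0.400 - (1)·1.000) / (7) = 0.971
  w = (7 - (-3)·0.400 - (-3)·0.971) / (10) = 1.111
Residual b − A·x = (-1.783, -0.108, 0.003); ∞-norm = 1.783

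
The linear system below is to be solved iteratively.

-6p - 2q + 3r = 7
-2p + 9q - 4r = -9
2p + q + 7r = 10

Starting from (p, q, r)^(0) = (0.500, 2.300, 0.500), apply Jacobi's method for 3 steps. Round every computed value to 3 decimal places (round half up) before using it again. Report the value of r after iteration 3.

1.697

Iteration 1:
  p = (7 - (-2)·2.300 - (3)·0.500) / (-6) = -1.683
  q = (-9 - (-2)·0.500 - (-4)·0.500) / (9) = -0.667
  r = (10 - (2)·0.500 - (1)·2.300) / (7) = 0.957
Iteration 2:
  p = (7 - (-2)·-0.667 - (3)·0.957) / (-6) = -0.466
  q = (-9 - (-2)·-1.683 - (-4)·0.957) / (9) = -0.949
  r = (10 - (2)·-1.683 - (1)·-0.667) / (7) = 2.005
Iteration 3:
  p = (7 - (-2)·-0.949 - (3)·2.005) / (-6) = 0.152
  q = (-9 - (-2)·-0.466 - (-4)·2.005) / (9) = -0.212
  r = (10 - (2)·-0.466 - (1)·-0.949) / (7) = 1.697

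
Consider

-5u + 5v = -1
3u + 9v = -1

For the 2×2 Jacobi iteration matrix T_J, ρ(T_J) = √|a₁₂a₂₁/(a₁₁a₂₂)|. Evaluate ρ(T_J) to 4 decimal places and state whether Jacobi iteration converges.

0.5774

a₁₂a₂₁/(a₁₁a₂₂) = (5)·(3) / ((-5)·(9)) = -0.333333
ρ = √|-0.333333| = √0.333333 = 0.5774
ρ < 1, so Jacobi converges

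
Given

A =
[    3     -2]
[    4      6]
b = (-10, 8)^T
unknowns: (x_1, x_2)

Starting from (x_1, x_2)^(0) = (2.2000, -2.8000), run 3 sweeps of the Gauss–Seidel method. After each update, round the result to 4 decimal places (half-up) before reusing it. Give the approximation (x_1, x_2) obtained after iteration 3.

Iteration 1:
  x_1 = (-10 - (-2)·-2.8000) / (3) = -5.2000
  x_2 = (8 - (4)·-5.2000) / (6) = 4.8000
Iteration 2:
  x_1 = (-10 - (-2)·4.8000) / (3) = -0.1333
  x_2 = (8 - (4)·-0.1333) / (6) = 1.4222
Iteration 3:
  x_1 = (-10 - (-2)·1.4222) / (3) = -2.3852
  x_2 = (8 - (4)·-2.3852) / (6) = 2.9235

(-2.3852, 2.9235)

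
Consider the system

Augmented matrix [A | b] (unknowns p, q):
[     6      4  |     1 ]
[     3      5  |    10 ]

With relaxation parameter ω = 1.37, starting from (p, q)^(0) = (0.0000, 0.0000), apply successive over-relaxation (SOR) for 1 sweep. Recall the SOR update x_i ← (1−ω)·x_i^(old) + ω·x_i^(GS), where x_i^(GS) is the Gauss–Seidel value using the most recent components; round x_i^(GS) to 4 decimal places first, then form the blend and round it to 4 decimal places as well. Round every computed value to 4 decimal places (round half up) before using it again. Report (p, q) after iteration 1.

Iteration 1:
  p: GS value = (1 - (4)·0.0000) / (6) = 0.1667;  p ← (1−ω)·0.0000 + ω·0.1667 = 0.2284
  q: GS value = (10 - (3)·0.2284) / (5) = 1.8630;  q ← (1−ω)·0.0000 + ω·1.8630 = 2.5523

(0.2284, 2.5523)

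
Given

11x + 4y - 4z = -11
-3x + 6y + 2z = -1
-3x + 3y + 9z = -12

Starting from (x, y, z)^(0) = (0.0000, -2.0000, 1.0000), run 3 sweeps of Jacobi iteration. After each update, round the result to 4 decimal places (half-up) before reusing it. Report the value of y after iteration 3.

Iteration 1:
  x = (-11 - (4)·-2.0000 - (-4)·1.0000) / (11) = 0.0909
  y = (-1 - (-3)·0.0000 - (2)·1.0000) / (6) = -0.5000
  z = (-12 - (-3)·0.0000 - (3)·-2.0000) / (9) = -0.6667
Iteration 2:
  x = (-11 - (4)·-0.5000 - (-4)·-0.6667) / (11) = -1.0606
  y = (-1 - (-3)·0.0909 - (2)·-0.6667) / (6) = 0.1010
  z = (-12 - (-3)·0.0909 - (3)·-0.5000) / (9) = -1.1364
Iteration 3:
  x = (-11 - (4)·0.1010 - (-4)·-1.1364) / (11) = -1.4500
  y = (-1 - (-3)·-1.0606 - (2)·-1.1364) / (6) = -0.3182
  z = (-12 - (-3)·-1.0606 - (3)·0.1010) / (9) = -1.7205

-0.3182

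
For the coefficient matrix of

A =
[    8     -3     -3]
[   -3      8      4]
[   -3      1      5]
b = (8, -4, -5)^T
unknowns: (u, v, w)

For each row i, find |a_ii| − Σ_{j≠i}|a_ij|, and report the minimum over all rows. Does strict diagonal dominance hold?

row 1: |8| − (3+3) = 2
row 2: |8| − (3+4) = 1
row 3: |5| − (3+1) = 1
minimum over rows = 1 → strictly diagonally dominant (convergence guaranteed)

1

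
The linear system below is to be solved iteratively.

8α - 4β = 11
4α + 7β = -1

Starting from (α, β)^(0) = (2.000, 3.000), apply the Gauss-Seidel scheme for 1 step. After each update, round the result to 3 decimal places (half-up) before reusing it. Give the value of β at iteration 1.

Iteration 1:
  α = (11 - (-4)·3.000) / (8) = 2.875
  β = (-1 - (4)·2.875) / (7) = -1.786

-1.786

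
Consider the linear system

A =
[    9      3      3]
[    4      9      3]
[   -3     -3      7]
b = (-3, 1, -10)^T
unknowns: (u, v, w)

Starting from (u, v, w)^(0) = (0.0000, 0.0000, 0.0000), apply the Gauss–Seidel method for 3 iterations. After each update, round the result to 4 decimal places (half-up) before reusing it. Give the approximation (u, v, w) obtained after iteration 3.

(-0.1372, 0.5576, -1.2484)

Iteration 1:
  u = (-3 - (3)·0.0000 - (3)·0.0000) / (9) = -0.3333
  v = (1 - (4)·-0.3333 - (3)·0.0000) / (9) = 0.2592
  w = (-10 - (-3)·-0.3333 - (-3)·0.2592) / (7) = -1.4603
Iteration 2:
  u = (-3 - (3)·0.2592 - (3)·-1.4603) / (9) = 0.0670
  v = (1 - (4)·0.0670 - (3)·-1.4603) / (9) = 0.5681
  w = (-10 - (-3)·0.0670 - (-3)·0.5681) / (7) = -1.1564
Iteration 3:
  u = (-3 - (3)·0.5681 - (3)·-1.1564) / (9) = -0.1372
  v = (1 - (4)·-0.1372 - (3)·-1.1564) / (9) = 0.5576
  w = (-10 - (-3)·-0.1372 - (-3)·0.5576) / (7) = -1.2484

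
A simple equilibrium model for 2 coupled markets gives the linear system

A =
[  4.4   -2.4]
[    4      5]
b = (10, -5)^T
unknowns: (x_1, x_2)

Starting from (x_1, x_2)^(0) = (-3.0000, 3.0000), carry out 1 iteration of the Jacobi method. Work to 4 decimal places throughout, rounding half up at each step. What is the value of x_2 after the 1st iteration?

1.4000

Iteration 1:
  x_1 = (10 - (-2.4)·3.0000) / (4.4) = 3.9091
  x_2 = (-5 - (4)·-3.0000) / (5) = 1.4000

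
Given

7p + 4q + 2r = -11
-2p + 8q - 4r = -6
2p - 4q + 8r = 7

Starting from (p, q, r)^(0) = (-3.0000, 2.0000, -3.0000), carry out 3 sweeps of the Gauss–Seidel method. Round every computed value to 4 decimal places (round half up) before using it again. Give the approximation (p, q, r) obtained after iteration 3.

Iteration 1:
  p = (-11 - (4)·2.0000 - (2)·-3.0000) / (7) = -1.8571
  q = (-6 - (-2)·-1.8571 - (-4)·-3.0000) / (8) = -2.7143
  r = (7 - (2)·-1.8571 - (-4)·-2.7143) / (8) = -0.0179
Iteration 2:
  p = (-11 - (4)·-2.7143 - (2)·-0.0179) / (7) = -0.0153
  q = (-6 - (-2)·-0.0153 - (-4)·-0.0179) / (8) = -0.7628
  r = (7 - (2)·-0.0153 - (-4)·-0.7628) / (8) = 0.4974
Iteration 3:
  p = (-11 - (4)·-0.7628 - (2)·0.4974) / (7) = -1.2777
  q = (-6 - (-2)·-1.2777 - (-4)·0.4974) / (8) = -0.8207
  r = (7 - (2)·-1.2777 - (-4)·-0.8207) / (8) = 0.7841

(-1.2777, -0.8207, 0.7841)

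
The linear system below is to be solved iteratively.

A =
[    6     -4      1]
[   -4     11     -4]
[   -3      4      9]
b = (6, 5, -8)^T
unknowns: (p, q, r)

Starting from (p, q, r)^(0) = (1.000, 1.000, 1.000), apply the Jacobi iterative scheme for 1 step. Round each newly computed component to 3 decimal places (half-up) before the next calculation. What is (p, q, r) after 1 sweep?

Iteration 1:
  p = (6 - (-4)·1.000 - (1)·1.000) / (6) = 1.500
  q = (5 - (-4)·1.000 - (-4)·1.000) / (11) = 1.182
  r = (-8 - (-3)·1.000 - (4)·1.000) / (9) = -1.000

(1.500, 1.182, -1.000)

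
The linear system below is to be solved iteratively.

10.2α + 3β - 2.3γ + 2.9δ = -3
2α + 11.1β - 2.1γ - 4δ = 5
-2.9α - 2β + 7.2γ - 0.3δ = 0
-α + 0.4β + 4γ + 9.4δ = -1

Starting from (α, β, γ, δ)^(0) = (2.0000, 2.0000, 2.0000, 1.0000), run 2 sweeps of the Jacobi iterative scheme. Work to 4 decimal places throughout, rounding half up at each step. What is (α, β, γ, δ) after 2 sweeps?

(0.0144, 0.5458, -0.0926, -0.8147)

Iteration 1:
  α = (-3 - (3)·2.0000 - (-2.3)·2.0000 - (2.9)·1.0000) / (10.2) = -0.7157
  β = (5 - (2)·2.0000 - (-2.1)·2.0000 - (-4)·1.0000) / (11.1) = 0.8288
  γ = (0 - (-2.9)·2.0000 - (-2)·2.0000 - (-0.3)·1.0000) / (7.2) = 1.4028
  δ = (-1 - (-1)·2.0000 - (0.4)·2.0000 - (4)·2.0000) / (9.4) = -0.8298
Iteration 2:
  α = (-3 - (3)·0.8288 - (-2.3)·1.4028 - (2.9)·-0.8298) / (10.2) = 0.0144
  β = (5 - (2)·-0.7157 - (-2.1)·1.4028 - (-4)·-0.8298) / (11.1) = 0.5458
  γ = (0 - (-2.9)·-0.7157 - (-2)·0.8288 - (-0.3)·-0.8298) / (7.2) = -0.0926
  δ = (-1 - (-1)·-0.7157 - (0.4)·0.8288 - (4)·1.4028) / (9.4) = -0.8147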